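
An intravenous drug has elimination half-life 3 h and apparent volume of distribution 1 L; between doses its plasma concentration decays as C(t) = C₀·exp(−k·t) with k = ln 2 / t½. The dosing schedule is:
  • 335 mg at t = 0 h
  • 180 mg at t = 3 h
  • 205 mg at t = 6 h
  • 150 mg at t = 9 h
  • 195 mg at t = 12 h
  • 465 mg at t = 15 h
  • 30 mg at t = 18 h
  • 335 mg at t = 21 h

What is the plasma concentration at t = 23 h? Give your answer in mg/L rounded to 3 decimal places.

322.436 mg/L

k = ln 2 / 3 = 0.23105 per h
Dose 1 (335 mg at t=0 h): 335·exp(−0.23105·23) = 1.649 mg/L
Dose 2 (180 mg at t=3 h): 180·exp(−0.23105·20) = 1.772 mg/L
Dose 3 (205 mg at t=6 h): 205·exp(−0.23105·17) = 4.036 mg/L
Dose 4 (150 mg at t=9 h): 150·exp(−0.23105·14) = 5.906 mg/L
Dose 5 (195 mg at t=12 h): 195·exp(−0.23105·11) = 15.355 mg/L
Dose 6 (465 mg at t=15 h): 465·exp(−0.23105·8) = 73.233 mg/L
Dose 7 (30 mg at t=18 h): 30·exp(−0.23105·5) = 9.449 mg/L
Dose 8 (335 mg at t=21 h): 335·exp(−0.23105·2) = 211.037 mg/L
C(23) = 1.649 + 1.772 + 4.036 + 5.906 + 15.355 + 73.233 + 9.449 + 211.037 = 322.436 mg/L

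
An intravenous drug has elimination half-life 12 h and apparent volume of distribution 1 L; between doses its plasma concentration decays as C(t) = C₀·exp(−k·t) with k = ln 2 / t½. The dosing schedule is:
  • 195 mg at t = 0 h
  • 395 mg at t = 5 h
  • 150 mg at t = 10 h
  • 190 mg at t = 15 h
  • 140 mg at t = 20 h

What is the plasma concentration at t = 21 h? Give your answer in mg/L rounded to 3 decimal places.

560.682 mg/L

k = ln 2 / 12 = 0.05776 per h
Dose 1 (195 mg at t=0 h): 195·exp(−0.05776·21) = 57.974 mg/L
Dose 2 (395 mg at t=5 h): 395·exp(−0.05776·16) = 156.756 mg/L
Dose 3 (150 mg at t=10 h): 150·exp(−0.05776·11) = 79.460 mg/L
Dose 4 (190 mg at t=15 h): 190·exp(−0.05776·6) = 134.350 mg/L
Dose 5 (140 mg at t=20 h): 140·exp(−0.05776·1) = 132.142 mg/L
C(21) = 57.974 + 156.756 + 79.460 + 134.350 + 132.142 = 560.682 mg/L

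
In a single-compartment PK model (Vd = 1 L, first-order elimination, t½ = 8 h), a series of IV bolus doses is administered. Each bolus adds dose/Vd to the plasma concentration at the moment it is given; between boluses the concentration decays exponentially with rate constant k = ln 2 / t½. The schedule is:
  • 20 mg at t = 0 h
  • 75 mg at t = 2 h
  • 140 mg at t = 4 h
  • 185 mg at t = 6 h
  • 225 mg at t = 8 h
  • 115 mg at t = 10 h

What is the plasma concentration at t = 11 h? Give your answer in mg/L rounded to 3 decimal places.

k = ln 2 / 8 = 0.08664 per h
Dose 1 (20 mg at t=0 h): 20·exp(−0.08664·11) = 7.711 mg/L
Dose 2 (75 mg at t=2 h): 75·exp(−0.08664·9) = 34.388 mg/L
Dose 3 (140 mg at t=4 h): 140·exp(−0.08664·7) = 76.336 mg/L
Dose 4 (185 mg at t=6 h): 185·exp(−0.08664·5) = 119.958 mg/L
Dose 5 (225 mg at t=8 h): 225·exp(−0.08664·3) = 173.499 mg/L
Dose 6 (115 mg at t=10 h): 115·exp(−0.08664·1) = 105.455 mg/L
C(11) = 7.711 + 34.388 + 76.336 + 119.958 + 173.499 + 105.455 = 517.346 mg/L

517.346 mg/L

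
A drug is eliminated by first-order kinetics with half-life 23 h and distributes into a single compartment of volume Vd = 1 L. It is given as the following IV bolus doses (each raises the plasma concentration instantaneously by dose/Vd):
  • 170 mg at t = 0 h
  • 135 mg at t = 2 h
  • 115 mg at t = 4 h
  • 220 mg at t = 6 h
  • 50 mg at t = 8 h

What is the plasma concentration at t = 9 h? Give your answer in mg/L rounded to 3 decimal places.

k = ln 2 / 23 = 0.03014 per h
Dose 1 (170 mg at t=0 h): 170·exp(−0.03014·9) = 129.615 mg/L
Dose 2 (135 mg at t=2 h): 135·exp(−0.03014·7) = 109.324 mg/L
Dose 3 (115 mg at t=4 h): 115·exp(−0.03014·5) = 98.914 mg/L
Dose 4 (220 mg at t=6 h): 220·exp(−0.03014·3) = 200.982 mg/L
Dose 5 (50 mg at t=8 h): 50·exp(−0.03014·1) = 48.516 mg/L
C(9) = 129.615 + 109.324 + 98.914 + 200.982 + 48.516 = 587.351 mg/L

587.351 mg/L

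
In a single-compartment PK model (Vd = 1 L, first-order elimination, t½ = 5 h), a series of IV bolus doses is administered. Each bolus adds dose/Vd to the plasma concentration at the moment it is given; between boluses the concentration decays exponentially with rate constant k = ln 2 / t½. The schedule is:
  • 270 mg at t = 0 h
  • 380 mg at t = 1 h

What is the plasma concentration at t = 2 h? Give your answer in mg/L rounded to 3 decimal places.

k = ln 2 / 5 = 0.13863 per h
Dose 1 (270 mg at t=0 h): 270·exp(−0.13863·2) = 204.622 mg/L
Dose 2 (380 mg at t=1 h): 380·exp(−0.13863·1) = 330.809 mg/L
C(2) = 204.622 + 330.809 = 535.431 mg/L

535.431 mg/L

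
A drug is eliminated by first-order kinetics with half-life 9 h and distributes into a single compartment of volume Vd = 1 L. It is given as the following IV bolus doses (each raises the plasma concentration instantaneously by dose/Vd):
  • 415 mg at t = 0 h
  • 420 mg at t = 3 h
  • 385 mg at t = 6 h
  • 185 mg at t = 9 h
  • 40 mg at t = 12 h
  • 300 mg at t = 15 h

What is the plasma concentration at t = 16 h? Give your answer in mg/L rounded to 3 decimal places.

k = ln 2 / 9 = 0.07702 per h
Dose 1 (415 mg at t=0 h): 415·exp(−0.07702·16) = 121.027 mg/L
Dose 2 (420 mg at t=3 h): 420·exp(−0.07702·13) = 154.322 mg/L
Dose 3 (385 mg at t=6 h): 385·exp(−0.07702·10) = 178.231 mg/L
Dose 4 (185 mg at t=9 h): 185·exp(−0.07702·7) = 107.904 mg/L
Dose 5 (40 mg at t=12 h): 40·exp(−0.07702·4) = 29.395 mg/L
Dose 6 (300 mg at t=15 h): 300·exp(−0.07702·1) = 277.762 mg/L
C(16) = 121.027 + 154.322 + 178.231 + 107.904 + 29.395 + 277.762 = 868.641 mg/L

868.641 mg/L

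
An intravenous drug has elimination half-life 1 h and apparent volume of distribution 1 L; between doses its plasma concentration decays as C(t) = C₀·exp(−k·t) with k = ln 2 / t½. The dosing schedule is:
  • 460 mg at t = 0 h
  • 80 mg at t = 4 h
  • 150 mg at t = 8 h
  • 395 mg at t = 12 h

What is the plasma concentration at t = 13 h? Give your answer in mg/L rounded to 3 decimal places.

202.400 mg/L

k = ln 2 / 1 = 0.69315 per h
Dose 1 (460 mg at t=0 h): 460·exp(−0.69315·13) = 0.056 mg/L
Dose 2 (80 mg at t=4 h): 80·exp(−0.69315·9) = 0.156 mg/L
Dose 3 (150 mg at t=8 h): 150·exp(−0.69315·5) = 4.688 mg/L
Dose 4 (395 mg at t=12 h): 395·exp(−0.69315·1) = 197.500 mg/L
C(13) = 0.056 + 0.156 + 4.688 + 197.500 = 202.400 mg/L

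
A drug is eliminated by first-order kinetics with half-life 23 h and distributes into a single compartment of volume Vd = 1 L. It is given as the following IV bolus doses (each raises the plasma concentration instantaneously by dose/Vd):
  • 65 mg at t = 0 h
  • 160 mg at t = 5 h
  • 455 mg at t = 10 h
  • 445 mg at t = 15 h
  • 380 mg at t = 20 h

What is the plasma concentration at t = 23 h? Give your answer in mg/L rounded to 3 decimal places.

1129.841 mg/L

k = ln 2 / 23 = 0.03014 per h
Dose 1 (65 mg at t=0 h): 65·exp(−0.03014·23) = 32.500 mg/L
Dose 2 (160 mg at t=5 h): 160·exp(−0.03014·18) = 93.010 mg/L
Dose 3 (455 mg at t=10 h): 455·exp(−0.03014·13) = 307.513 mg/L
Dose 4 (445 mg at t=15 h): 445·exp(−0.03014·8) = 349.666 mg/L
Dose 5 (380 mg at t=20 h): 380·exp(−0.03014·3) = 347.151 mg/L
C(23) = 32.500 + 93.010 + 307.513 + 349.666 + 347.151 = 1129.841 mg/L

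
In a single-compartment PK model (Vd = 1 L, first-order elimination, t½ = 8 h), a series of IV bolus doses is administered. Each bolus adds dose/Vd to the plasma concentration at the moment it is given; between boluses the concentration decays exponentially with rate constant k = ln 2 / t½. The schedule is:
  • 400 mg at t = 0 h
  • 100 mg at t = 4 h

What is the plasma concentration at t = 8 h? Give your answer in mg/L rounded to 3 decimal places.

k = ln 2 / 8 = 0.08664 per h
Dose 1 (400 mg at t=0 h): 400·exp(−0.08664·8) = 200.000 mg/L
Dose 2 (100 mg at t=4 h): 100·exp(−0.08664·4) = 70.711 mg/L
C(8) = 200.000 + 70.711 = 270.711 mg/L

270.711 mg/L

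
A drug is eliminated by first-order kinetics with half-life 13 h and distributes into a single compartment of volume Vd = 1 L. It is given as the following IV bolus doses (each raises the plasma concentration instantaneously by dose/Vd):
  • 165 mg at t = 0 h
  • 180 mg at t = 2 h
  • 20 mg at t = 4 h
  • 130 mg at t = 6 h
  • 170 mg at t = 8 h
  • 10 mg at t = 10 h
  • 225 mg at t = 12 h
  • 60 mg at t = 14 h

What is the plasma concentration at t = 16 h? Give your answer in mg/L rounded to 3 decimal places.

k = ln 2 / 13 = 0.05332 per h
Dose 1 (165 mg at t=0 h): 165·exp(−0.05332·16) = 70.305 mg/L
Dose 2 (180 mg at t=2 h): 180·exp(−0.05332·14) = 85.327 mg/L
Dose 3 (20 mg at t=4 h): 20·exp(−0.05332·12) = 10.548 mg/L
Dose 4 (130 mg at t=6 h): 130·exp(−0.05332·10) = 76.275 mg/L
Dose 5 (170 mg at t=8 h): 170·exp(−0.05332·8) = 110.968 mg/L
Dose 6 (10 mg at t=10 h): 10·exp(−0.05332·6) = 7.262 mg/L
Dose 7 (225 mg at t=12 h): 225·exp(−0.05332·4) = 181.785 mg/L
Dose 8 (60 mg at t=14 h): 60·exp(−0.05332·2) = 53.931 mg/L
C(16) = 70.305 + 85.327 + 10.548 + 76.275 + 110.968 + 7.262 + 181.785 + 53.931 = 596.401 mg/L

596.401 mg/L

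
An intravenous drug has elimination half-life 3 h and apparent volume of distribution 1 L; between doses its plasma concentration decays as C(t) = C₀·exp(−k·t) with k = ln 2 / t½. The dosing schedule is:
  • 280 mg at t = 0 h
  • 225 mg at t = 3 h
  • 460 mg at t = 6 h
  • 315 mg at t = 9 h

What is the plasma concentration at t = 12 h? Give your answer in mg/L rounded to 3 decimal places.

k = ln 2 / 3 = 0.23105 per h
Dose 1 (280 mg at t=0 h): 280·exp(−0.23105·12) = 17.500 mg/L
Dose 2 (225 mg at t=3 h): 225·exp(−0.23105·9) = 28.125 mg/L
Dose 3 (460 mg at t=6 h): 460·exp(−0.23105·6) = 115.000 mg/L
Dose 4 (315 mg at t=9 h): 315·exp(−0.23105·3) = 157.500 mg/L
C(12) = 17.500 + 28.125 + 115.000 + 157.500 = 318.125 mg/L

318.125 mg/L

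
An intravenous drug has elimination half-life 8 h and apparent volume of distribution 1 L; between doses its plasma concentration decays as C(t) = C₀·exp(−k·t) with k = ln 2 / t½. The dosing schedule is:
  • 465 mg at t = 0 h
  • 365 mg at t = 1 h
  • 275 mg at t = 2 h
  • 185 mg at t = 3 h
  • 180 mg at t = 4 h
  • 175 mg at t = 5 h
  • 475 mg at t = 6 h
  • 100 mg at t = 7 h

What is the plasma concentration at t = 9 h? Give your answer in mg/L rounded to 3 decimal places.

1346.474 mg/L

k = ln 2 / 8 = 0.08664 per h
Dose 1 (465 mg at t=0 h): 465·exp(−0.08664·9) = 213.203 mg/L
Dose 2 (365 mg at t=1 h): 365·exp(−0.08664·8) = 182.500 mg/L
Dose 3 (275 mg at t=2 h): 275·exp(−0.08664·7) = 149.945 mg/L
Dose 4 (185 mg at t=3 h): 185·exp(−0.08664·6) = 110.002 mg/L
Dose 5 (180 mg at t=4 h): 180·exp(−0.08664·5) = 116.716 mg/L
Dose 6 (175 mg at t=5 h): 175·exp(−0.08664·4) = 123.744 mg/L
Dose 7 (475 mg at t=6 h): 475·exp(−0.08664·3) = 366.275 mg/L
Dose 8 (100 mg at t=7 h): 100·exp(−0.08664·2) = 84.090 mg/L
C(9) = 213.203 + 182.500 + 149.945 + 110.002 + 116.716 + 123.744 + 366.275 + 84.090 = 1346.474 mg/L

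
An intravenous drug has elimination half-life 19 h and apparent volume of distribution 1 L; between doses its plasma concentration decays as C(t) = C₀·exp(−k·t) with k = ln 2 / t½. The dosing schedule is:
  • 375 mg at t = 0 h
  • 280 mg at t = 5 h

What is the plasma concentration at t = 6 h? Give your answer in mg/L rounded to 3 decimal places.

571.248 mg/L

k = ln 2 / 19 = 0.03648 per h
Dose 1 (375 mg at t=0 h): 375·exp(−0.03648·6) = 301.279 mg/L
Dose 2 (280 mg at t=5 h): 280·exp(−0.03648·1) = 269.969 mg/L
C(6) = 301.279 + 269.969 = 571.248 mg/L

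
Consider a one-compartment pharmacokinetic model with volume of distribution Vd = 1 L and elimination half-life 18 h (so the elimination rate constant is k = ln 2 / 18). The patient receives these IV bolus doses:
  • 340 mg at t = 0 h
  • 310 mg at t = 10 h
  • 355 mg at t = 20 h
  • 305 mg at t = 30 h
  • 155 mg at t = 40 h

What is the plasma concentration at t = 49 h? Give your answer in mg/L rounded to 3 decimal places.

k = ln 2 / 18 = 0.03851 per h
Dose 1 (340 mg at t=0 h): 340·exp(−0.03851·49) = 51.524 mg/L
Dose 2 (310 mg at t=10 h): 310·exp(−0.03851·39) = 69.045 mg/L
Dose 3 (355 mg at t=20 h): 355·exp(−0.03851·29) = 116.208 mg/L
Dose 4 (305 mg at t=30 h): 305·exp(−0.03851·19) = 146.739 mg/L
Dose 5 (155 mg at t=40 h): 155·exp(−0.03851·9) = 109.602 mg/L
C(49) = 51.524 + 69.045 + 116.208 + 146.739 + 109.602 = 493.117 mg/L

493.117 mg/L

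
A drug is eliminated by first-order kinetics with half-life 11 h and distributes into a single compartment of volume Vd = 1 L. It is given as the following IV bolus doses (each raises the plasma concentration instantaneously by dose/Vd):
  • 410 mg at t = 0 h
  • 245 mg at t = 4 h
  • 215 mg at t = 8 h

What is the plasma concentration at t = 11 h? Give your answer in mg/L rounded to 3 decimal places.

k = ln 2 / 11 = 0.06301 per h
Dose 1 (410 mg at t=0 h): 410·exp(−0.06301·11) = 205.000 mg/L
Dose 2 (245 mg at t=4 h): 245·exp(−0.06301·7) = 157.616 mg/L
Dose 3 (215 mg at t=8 h): 215·exp(−0.06301·3) = 177.967 mg/L
C(11) = 205.000 + 157.616 + 177.967 = 540.583 mg/L

540.583 mg/L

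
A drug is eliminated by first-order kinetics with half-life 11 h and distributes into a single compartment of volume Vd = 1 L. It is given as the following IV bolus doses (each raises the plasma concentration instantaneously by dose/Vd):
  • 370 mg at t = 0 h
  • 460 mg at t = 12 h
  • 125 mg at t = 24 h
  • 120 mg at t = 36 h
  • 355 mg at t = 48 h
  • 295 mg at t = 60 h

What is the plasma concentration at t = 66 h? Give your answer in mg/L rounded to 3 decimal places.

k = ln 2 / 11 = 0.06301 per h
Dose 1 (370 mg at t=0 h): 370·exp(−0.06301·66) = 5.781 mg/L
Dose 2 (460 mg at t=12 h): 460·exp(−0.06301·54) = 15.310 mg/L
Dose 3 (125 mg at t=24 h): 125·exp(−0.06301·42) = 8.862 mg/L
Dose 4 (120 mg at t=36 h): 120·exp(−0.06301·30) = 18.121 mg/L
Dose 5 (355 mg at t=48 h): 355·exp(−0.06301·18) = 114.192 mg/L
Dose 6 (295 mg at t=60 h): 295·exp(−0.06301·6) = 202.127 mg/L
C(66) = 5.781 + 15.310 + 8.862 + 18.121 + 114.192 + 202.127 = 364.393 mg/L

364.393 mg/L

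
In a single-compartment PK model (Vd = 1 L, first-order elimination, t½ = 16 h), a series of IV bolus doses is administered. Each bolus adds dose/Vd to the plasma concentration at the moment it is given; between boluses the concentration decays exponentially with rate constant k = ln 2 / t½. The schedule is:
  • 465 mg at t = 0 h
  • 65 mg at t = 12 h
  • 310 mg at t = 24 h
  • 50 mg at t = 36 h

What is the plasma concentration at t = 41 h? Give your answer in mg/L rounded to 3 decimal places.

285.912 mg/L

k = ln 2 / 16 = 0.04332 per h
Dose 1 (465 mg at t=0 h): 465·exp(−0.04332·41) = 78.716 mg/L
Dose 2 (65 mg at t=12 h): 65·exp(−0.04332·29) = 18.505 mg/L
Dose 3 (310 mg at t=24 h): 310·exp(−0.04332·17) = 148.429 mg/L
Dose 4 (50 mg at t=36 h): 50·exp(−0.04332·5) = 40.262 mg/L
C(41) = 78.716 + 18.505 + 148.429 + 40.262 = 285.912 mg/L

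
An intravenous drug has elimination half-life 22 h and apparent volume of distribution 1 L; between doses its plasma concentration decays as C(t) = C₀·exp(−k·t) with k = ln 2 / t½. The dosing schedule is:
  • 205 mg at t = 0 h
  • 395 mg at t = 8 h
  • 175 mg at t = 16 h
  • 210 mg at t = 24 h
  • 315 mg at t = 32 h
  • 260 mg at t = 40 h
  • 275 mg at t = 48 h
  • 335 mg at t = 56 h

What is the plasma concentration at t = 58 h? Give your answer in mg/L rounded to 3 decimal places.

k = ln 2 / 22 = 0.03151 per h
Dose 1 (205 mg at t=0 h): 205·exp(−0.03151·58) = 32.971 mg/L
Dose 2 (395 mg at t=8 h): 395·exp(−0.03151·50) = 81.741 mg/L
Dose 3 (175 mg at t=16 h): 175·exp(−0.03151·42) = 46.596 mg/L
Dose 4 (210 mg at t=24 h): 210·exp(−0.03151·34) = 71.943 mg/L
Dose 5 (315 mg at t=32 h): 315·exp(−0.03151·26) = 138.851 mg/L
Dose 6 (260 mg at t=40 h): 260·exp(−0.03151·18) = 147.461 mg/L
Dose 7 (275 mg at t=48 h): 275·exp(−0.03151·10) = 200.679 mg/L
Dose 8 (335 mg at t=56 h): 335·exp(−0.03151·2) = 314.542 mg/L
C(58) = 32.971 + 81.741 + 46.596 + 71.943 + 138.851 + 147.461 + 200.679 + 314.542 = 1034.782 mg/L

1034.782 mg/L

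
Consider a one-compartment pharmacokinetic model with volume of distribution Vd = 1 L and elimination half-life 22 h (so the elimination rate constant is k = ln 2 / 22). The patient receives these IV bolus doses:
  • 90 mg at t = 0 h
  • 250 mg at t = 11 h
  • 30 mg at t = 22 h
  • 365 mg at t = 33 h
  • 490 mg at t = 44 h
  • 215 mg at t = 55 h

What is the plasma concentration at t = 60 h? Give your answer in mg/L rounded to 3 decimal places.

711.588 mg/L

k = ln 2 / 22 = 0.03151 per h
Dose 1 (90 mg at t=0 h): 90·exp(−0.03151·60) = 13.591 mg/L
Dose 2 (250 mg at t=11 h): 250·exp(−0.03151·49) = 53.391 mg/L
Dose 3 (30 mg at t=22 h): 30·exp(−0.03151·38) = 9.061 mg/L
Dose 4 (365 mg at t=33 h): 365·exp(−0.03151·27) = 155.900 mg/L
Dose 5 (490 mg at t=44 h): 490·exp(−0.03151·16) = 295.982 mg/L
Dose 6 (215 mg at t=55 h): 215·exp(−0.03151·5) = 183.663 mg/L
C(60) = 13.591 + 53.391 + 9.061 + 155.900 + 295.982 + 183.663 = 711.588 mg/L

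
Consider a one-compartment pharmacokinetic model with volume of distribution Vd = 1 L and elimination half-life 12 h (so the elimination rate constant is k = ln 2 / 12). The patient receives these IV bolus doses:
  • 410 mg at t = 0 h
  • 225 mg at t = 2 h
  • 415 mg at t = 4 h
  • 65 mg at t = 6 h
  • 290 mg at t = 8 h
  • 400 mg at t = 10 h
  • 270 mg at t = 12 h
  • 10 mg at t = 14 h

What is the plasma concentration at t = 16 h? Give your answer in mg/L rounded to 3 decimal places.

k = ln 2 / 12 = 0.05776 per h
Dose 1 (410 mg at t=0 h): 410·exp(−0.05776·16) = 162.709 mg/L
Dose 2 (225 mg at t=2 h): 225·exp(−0.05776·14) = 100.226 mg/L
Dose 3 (415 mg at t=4 h): 415·exp(−0.05776·12) = 207.500 mg/L
Dose 4 (65 mg at t=6 h): 65·exp(−0.05776·10) = 36.480 mg/L
Dose 5 (290 mg at t=8 h): 290·exp(−0.05776·8) = 182.689 mg/L
Dose 6 (400 mg at t=10 h): 400·exp(−0.05776·6) = 282.843 mg/L
Dose 7 (270 mg at t=12 h): 270·exp(−0.05776·4) = 214.299 mg/L
Dose 8 (10 mg at t=14 h): 10·exp(−0.05776·2) = 8.909 mg/L
C(16) = 162.709 + 100.226 + 207.500 + 36.480 + 182.689 + 282.843 + 214.299 + 8.909 = 1195.654 mg/L

1195.654 mg/L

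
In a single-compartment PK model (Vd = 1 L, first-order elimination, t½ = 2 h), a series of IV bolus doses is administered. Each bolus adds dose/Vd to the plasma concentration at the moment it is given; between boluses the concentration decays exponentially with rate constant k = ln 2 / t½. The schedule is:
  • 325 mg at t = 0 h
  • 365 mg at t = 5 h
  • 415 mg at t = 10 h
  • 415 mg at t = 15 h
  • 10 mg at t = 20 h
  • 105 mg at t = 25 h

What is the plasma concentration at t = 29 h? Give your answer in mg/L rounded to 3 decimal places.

k = ln 2 / 2 = 0.34657 per h
Dose 1 (325 mg at t=0 h): 325·exp(−0.34657·29) = 0.014 mg/L
Dose 2 (365 mg at t=5 h): 365·exp(−0.34657·24) = 0.089 mg/L
Dose 3 (415 mg at t=10 h): 415·exp(−0.34657·19) = 0.573 mg/L
Dose 4 (415 mg at t=15 h): 415·exp(−0.34657·14) = 3.242 mg/L
Dose 5 (10 mg at t=20 h): 10·exp(−0.34657·9) = 0.442 mg/L
Dose 6 (105 mg at t=25 h): 105·exp(−0.34657·4) = 26.250 mg/L
C(29) = 0.014 + 0.089 + 0.573 + 3.242 + 0.442 + 26.250 = 30.610 mg/L

30.610 mg/L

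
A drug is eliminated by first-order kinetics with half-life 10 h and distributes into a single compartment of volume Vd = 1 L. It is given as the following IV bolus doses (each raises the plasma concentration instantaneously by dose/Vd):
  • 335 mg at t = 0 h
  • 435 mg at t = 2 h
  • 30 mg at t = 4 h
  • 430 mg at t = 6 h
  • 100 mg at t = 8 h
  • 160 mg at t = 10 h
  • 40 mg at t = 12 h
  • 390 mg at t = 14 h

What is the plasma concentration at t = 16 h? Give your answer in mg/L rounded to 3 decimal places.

1036.226 mg/L

k = ln 2 / 10 = 0.06931 per h
Dose 1 (335 mg at t=0 h): 335·exp(−0.06931·16) = 110.509 mg/L
Dose 2 (435 mg at t=2 h): 435·exp(−0.06931·14) = 164.834 mg/L
Dose 3 (30 mg at t=4 h): 30·exp(−0.06931·12) = 13.058 mg/L
Dose 4 (430 mg at t=6 h): 430·exp(−0.06931·10) = 215.000 mg/L
Dose 5 (100 mg at t=8 h): 100·exp(−0.06931·8) = 57.435 mg/L
Dose 6 (160 mg at t=10 h): 160·exp(−0.06931·6) = 105.561 mg/L
Dose 7 (40 mg at t=12 h): 40·exp(−0.06931·4) = 30.314 mg/L
Dose 8 (390 mg at t=14 h): 390·exp(−0.06931·2) = 339.515 mg/L
C(16) = 110.509 + 164.834 + 13.058 + 215.000 + 57.435 + 105.561 + 30.314 + 339.515 = 1036.226 mg/L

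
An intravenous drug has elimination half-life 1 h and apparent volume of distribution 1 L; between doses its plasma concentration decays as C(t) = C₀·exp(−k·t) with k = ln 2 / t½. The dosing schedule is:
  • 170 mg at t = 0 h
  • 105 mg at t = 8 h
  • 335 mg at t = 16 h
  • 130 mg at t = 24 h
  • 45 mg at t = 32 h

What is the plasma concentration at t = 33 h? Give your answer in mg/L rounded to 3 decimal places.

k = ln 2 / 1 = 0.69315 per h
Dose 1 (170 mg at t=0 h): 170·exp(−0.69315·33) = 0.000 mg/L
Dose 2 (105 mg at t=8 h): 105·exp(−0.69315·25) = 0.000 mg/L
Dose 3 (335 mg at t=16 h): 335·exp(−0.69315·17) = 0.003 mg/L
Dose 4 (130 mg at t=24 h): 130·exp(−0.69315·9) = 0.254 mg/L
Dose 5 (45 mg at t=32 h): 45·exp(−0.69315·1) = 22.500 mg/L
C(33) = 0.000 + 0.000 + 0.003 + 0.254 + 22.500 = 22.756 mg/L

22.756 mg/L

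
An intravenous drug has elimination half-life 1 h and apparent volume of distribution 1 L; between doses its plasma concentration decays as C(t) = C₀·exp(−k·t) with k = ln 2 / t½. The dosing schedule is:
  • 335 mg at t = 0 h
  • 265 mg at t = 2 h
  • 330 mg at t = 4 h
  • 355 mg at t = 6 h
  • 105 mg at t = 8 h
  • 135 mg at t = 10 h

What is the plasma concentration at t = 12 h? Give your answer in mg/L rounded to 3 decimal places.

47.489 mg/L

k = ln 2 / 1 = 0.69315 per h
Dose 1 (335 mg at t=0 h): 335·exp(−0.69315·12) = 0.082 mg/L
Dose 2 (265 mg at t=2 h): 265·exp(−0.69315·10) = 0.259 mg/L
Dose 3 (330 mg at t=4 h): 330·exp(−0.69315·8) = 1.289 mg/L
Dose 4 (355 mg at t=6 h): 355·exp(−0.69315·6) = 5.547 mg/L
Dose 5 (105 mg at t=8 h): 105·exp(−0.69315·4) = 6.562 mg/L
Dose 6 (135 mg at t=10 h): 135·exp(−0.69315·2) = 33.750 mg/L
C(12) = 0.082 + 0.259 + 1.289 + 5.547 + 6.562 + 33.750 = 47.489 mg/L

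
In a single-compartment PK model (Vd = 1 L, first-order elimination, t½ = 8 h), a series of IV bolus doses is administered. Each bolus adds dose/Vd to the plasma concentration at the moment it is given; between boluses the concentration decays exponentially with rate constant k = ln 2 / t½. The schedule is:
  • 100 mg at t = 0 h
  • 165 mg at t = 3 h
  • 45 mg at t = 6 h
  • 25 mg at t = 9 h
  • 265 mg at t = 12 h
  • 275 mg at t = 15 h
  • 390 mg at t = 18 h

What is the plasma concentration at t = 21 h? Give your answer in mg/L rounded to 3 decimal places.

657.755 mg/L

k = ln 2 / 8 = 0.08664 per h
Dose 1 (100 mg at t=0 h): 100·exp(−0.08664·21) = 16.210 mg/L
Dose 2 (165 mg at t=3 h): 165·exp(−0.08664·18) = 34.687 mg/L
Dose 3 (45 mg at t=6 h): 45·exp(−0.08664·15) = 12.268 mg/L
Dose 4 (25 mg at t=9 h): 25·exp(−0.08664·12) = 8.839 mg/L
Dose 5 (265 mg at t=12 h): 265·exp(−0.08664·9) = 121.503 mg/L
Dose 6 (275 mg at t=15 h): 275·exp(−0.08664·6) = 163.516 mg/L
Dose 7 (390 mg at t=18 h): 390·exp(−0.08664·3) = 300.731 mg/L
C(21) = 16.210 + 34.687 + 12.268 + 8.839 + 121.503 + 163.516 + 300.731 = 657.755 mg/L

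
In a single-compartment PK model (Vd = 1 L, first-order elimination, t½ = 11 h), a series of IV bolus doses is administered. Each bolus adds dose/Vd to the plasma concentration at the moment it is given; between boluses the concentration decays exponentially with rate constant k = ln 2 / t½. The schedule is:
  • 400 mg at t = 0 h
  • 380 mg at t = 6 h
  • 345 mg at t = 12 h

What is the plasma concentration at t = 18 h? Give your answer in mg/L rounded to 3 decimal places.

k = ln 2 / 11 = 0.06301 per h
Dose 1 (400 mg at t=0 h): 400·exp(−0.06301·18) = 128.666 mg/L
Dose 2 (380 mg at t=6 h): 380·exp(−0.06301·12) = 178.397 mg/L
Dose 3 (345 mg at t=12 h): 345·exp(−0.06301·6) = 236.386 mg/L
C(18) = 128.666 + 178.397 + 236.386 = 543.449 mg/L

543.449 mg/L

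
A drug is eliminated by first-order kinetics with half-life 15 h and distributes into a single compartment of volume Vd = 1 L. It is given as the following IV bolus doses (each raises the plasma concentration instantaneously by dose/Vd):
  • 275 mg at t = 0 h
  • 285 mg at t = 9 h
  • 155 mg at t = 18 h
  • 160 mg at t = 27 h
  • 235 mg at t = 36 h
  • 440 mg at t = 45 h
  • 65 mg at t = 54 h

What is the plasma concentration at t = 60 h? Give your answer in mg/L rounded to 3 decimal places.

448.046 mg/L

k = ln 2 / 15 = 0.04621 per h
Dose 1 (275 mg at t=0 h): 275·exp(−0.04621·60) = 17.188 mg/L
Dose 2 (285 mg at t=9 h): 285·exp(−0.04621·51) = 26.999 mg/L
Dose 3 (155 mg at t=18 h): 155·exp(−0.04621·42) = 22.256 mg/L
Dose 4 (160 mg at t=27 h): 160·exp(−0.04621·33) = 34.822 mg/L
Dose 5 (235 mg at t=36 h): 235·exp(−0.04621·24) = 77.521 mg/L
Dose 6 (440 mg at t=45 h): 440·exp(−0.04621·15) = 220.000 mg/L
Dose 7 (65 mg at t=54 h): 65·exp(−0.04621·6) = 49.261 mg/L
C(60) = 17.188 + 26.999 + 22.256 + 34.822 + 77.521 + 220.000 + 49.261 = 448.046 mg/L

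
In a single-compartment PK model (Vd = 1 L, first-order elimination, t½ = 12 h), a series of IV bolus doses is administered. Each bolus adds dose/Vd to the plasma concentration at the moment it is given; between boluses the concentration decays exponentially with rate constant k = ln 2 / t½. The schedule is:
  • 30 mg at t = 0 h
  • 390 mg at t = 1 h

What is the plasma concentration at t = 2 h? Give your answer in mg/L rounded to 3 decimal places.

k = ln 2 / 12 = 0.05776 per h
Dose 1 (30 mg at t=0 h): 30·exp(−0.05776·2) = 26.727 mg/L
Dose 2 (390 mg at t=1 h): 390·exp(−0.05776·1) = 368.111 mg/L
C(2) = 26.727 + 368.111 = 394.838 mg/L

394.838 mg/L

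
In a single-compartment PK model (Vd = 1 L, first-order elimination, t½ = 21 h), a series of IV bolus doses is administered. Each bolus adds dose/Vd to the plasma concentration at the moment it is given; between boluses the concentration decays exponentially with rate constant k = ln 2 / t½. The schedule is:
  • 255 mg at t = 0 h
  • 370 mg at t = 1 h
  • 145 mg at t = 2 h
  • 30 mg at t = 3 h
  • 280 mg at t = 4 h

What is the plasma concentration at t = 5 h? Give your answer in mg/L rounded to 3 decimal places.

970.765 mg/L

k = ln 2 / 21 = 0.03301 per h
Dose 1 (255 mg at t=0 h): 255·exp(−0.03301·5) = 216.205 mg/L
Dose 2 (370 mg at t=1 h): 370·exp(−0.03301·4) = 324.237 mg/L
Dose 3 (145 mg at t=2 h): 145·exp(−0.03301·3) = 131.330 mg/L
Dose 4 (30 mg at t=3 h): 30·exp(−0.03301·2) = 28.084 mg/L
Dose 5 (280 mg at t=4 h): 280·exp(−0.03301·1) = 270.909 mg/L
C(5) = 216.205 + 324.237 + 131.330 + 28.084 + 270.909 = 970.765 mg/L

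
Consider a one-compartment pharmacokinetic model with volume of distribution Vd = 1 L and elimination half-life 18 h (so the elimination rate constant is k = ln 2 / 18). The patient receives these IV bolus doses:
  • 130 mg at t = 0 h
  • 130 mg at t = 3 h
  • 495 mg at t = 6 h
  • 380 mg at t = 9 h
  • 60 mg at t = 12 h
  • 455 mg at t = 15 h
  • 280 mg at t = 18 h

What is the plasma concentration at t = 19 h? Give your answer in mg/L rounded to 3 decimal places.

1396.641 mg/L

k = ln 2 / 18 = 0.03851 per h
Dose 1 (130 mg at t=0 h): 130·exp(−0.03851·19) = 62.545 mg/L
Dose 2 (130 mg at t=3 h): 130·exp(−0.03851·16) = 70.204 mg/L
Dose 3 (495 mg at t=6 h): 495·exp(−0.03851·13) = 300.051 mg/L
Dose 4 (380 mg at t=9 h): 380·exp(−0.03851·10) = 258.550 mg/L
Dose 5 (60 mg at t=12 h): 60·exp(−0.03851·7) = 45.823 mg/L
Dose 6 (455 mg at t=15 h): 455·exp(−0.03851·4) = 390.046 mg/L
Dose 7 (280 mg at t=18 h): 280·exp(−0.03851·1) = 269.423 mg/L
C(19) = 62.545 + 70.204 + 300.051 + 258.550 + 45.823 + 390.046 + 269.423 = 1396.641 mg/L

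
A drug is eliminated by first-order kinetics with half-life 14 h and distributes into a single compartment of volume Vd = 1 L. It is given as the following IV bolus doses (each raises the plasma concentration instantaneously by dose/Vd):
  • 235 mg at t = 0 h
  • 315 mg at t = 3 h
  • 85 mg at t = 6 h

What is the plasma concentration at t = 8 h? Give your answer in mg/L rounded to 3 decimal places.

481.053 mg/L

k = ln 2 / 14 = 0.04951 per h
Dose 1 (235 mg at t=0 h): 235·exp(−0.04951·8) = 158.143 mg/L
Dose 2 (315 mg at t=3 h): 315·exp(−0.04951·5) = 245.923 mg/L
Dose 3 (85 mg at t=6 h): 85·exp(−0.04951·2) = 76.987 mg/L
C(8) = 158.143 + 245.923 + 76.987 = 481.053 mg/L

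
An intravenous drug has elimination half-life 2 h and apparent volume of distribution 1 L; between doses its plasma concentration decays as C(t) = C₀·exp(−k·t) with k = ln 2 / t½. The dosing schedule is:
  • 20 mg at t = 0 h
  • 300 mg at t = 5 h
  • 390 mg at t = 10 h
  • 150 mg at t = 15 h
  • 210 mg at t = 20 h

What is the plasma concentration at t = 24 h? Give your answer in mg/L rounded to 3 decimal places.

k = ln 2 / 2 = 0.34657 per h
Dose 1 (20 mg at t=0 h): 20·exp(−0.34657·24) = 0.005 mg/L
Dose 2 (300 mg at t=5 h): 300·exp(−0.34657·19) = 0.414 mg/L
Dose 3 (390 mg at t=10 h): 390·exp(−0.34657·14) = 3.047 mg/L
Dose 4 (150 mg at t=15 h): 150·exp(−0.34657·9) = 6.629 mg/L
Dose 5 (210 mg at t=20 h): 210·exp(−0.34657·4) = 52.500 mg/L
C(24) = 0.005 + 0.414 + 3.047 + 6.629 + 52.500 = 62.595 mg/L

62.595 mg/L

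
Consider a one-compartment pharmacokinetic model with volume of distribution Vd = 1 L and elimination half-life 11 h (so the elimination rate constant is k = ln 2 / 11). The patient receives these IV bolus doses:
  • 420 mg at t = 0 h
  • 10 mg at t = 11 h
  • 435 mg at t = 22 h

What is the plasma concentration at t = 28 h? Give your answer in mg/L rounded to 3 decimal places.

k = ln 2 / 11 = 0.06301 per h
Dose 1 (420 mg at t=0 h): 420·exp(−0.06301·28) = 71.943 mg/L
Dose 2 (10 mg at t=11 h): 10·exp(−0.06301·17) = 3.426 mg/L
Dose 3 (435 mg at t=22 h): 435·exp(−0.06301·6) = 298.051 mg/L
C(28) = 71.943 + 3.426 + 298.051 = 373.421 mg/L

373.421 mg/L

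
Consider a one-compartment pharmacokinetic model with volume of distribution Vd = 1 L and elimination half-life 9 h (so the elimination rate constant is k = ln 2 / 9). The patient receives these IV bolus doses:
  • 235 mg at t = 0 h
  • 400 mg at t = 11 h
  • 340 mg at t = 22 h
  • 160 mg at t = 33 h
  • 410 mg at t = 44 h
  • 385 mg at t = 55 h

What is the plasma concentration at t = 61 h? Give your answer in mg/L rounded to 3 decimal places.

k = ln 2 / 9 = 0.07702 per h
Dose 1 (235 mg at t=0 h): 235·exp(−0.07702·61) = 2.142 mg/L
Dose 2 (400 mg at t=11 h): 400·exp(−0.07702·50) = 8.505 mg/L
Dose 3 (340 mg at t=22 h): 340·exp(−0.07702·39) = 16.866 mg/L
Dose 4 (160 mg at t=33 h): 160·exp(−0.07702·28) = 18.517 mg/L
Dose 5 (410 mg at t=44 h): 410·exp(−0.07702·17) = 110.706 mg/L
Dose 6 (385 mg at t=55 h): 385·exp(−0.07702·6) = 242.535 mg/L
C(61) = 2.142 + 8.505 + 16.866 + 18.517 + 110.706 + 242.535 = 399.271 mg/L

399.271 mg/L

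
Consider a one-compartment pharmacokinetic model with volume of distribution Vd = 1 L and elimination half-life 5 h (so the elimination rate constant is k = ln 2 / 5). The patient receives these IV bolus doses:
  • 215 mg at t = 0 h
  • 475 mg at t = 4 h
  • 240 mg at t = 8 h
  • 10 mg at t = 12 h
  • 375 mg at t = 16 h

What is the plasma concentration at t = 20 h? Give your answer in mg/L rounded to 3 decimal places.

k = ln 2 / 5 = 0.13863 per h
Dose 1 (215 mg at t=0 h): 215·exp(−0.13863·20) = 13.438 mg/L
Dose 2 (475 mg at t=4 h): 475·exp(−0.13863·16) = 51.689 mg/L
Dose 3 (240 mg at t=8 h): 240·exp(−0.13863·12) = 45.471 mg/L
Dose 4 (10 mg at t=12 h): 10·exp(−0.13863·8) = 3.299 mg/L
Dose 5 (375 mg at t=16 h): 375·exp(−0.13863·4) = 215.381 mg/L
C(20) = 13.438 + 51.689 + 45.471 + 3.299 + 215.381 = 329.278 mg/L

329.278 mg/L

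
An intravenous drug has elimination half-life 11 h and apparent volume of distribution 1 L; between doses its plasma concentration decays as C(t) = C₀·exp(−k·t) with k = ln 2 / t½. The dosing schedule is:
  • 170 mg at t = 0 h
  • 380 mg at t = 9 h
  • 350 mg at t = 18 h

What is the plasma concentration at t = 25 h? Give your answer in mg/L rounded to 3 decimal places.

398.996 mg/L

k = ln 2 / 11 = 0.06301 per h
Dose 1 (170 mg at t=0 h): 170·exp(−0.06301·25) = 35.180 mg/L
Dose 2 (380 mg at t=9 h): 380·exp(−0.06301·16) = 138.651 mg/L
Dose 3 (350 mg at t=18 h): 350·exp(−0.06301·7) = 225.166 mg/L
C(25) = 35.180 + 138.651 + 225.166 = 398.996 mg/L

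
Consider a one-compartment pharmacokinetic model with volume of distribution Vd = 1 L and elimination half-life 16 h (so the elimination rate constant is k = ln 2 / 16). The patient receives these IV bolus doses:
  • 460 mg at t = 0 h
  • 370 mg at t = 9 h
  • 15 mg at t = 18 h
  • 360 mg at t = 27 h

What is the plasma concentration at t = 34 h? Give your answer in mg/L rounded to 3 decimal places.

504.053 mg/L

k = ln 2 / 16 = 0.04332 per h
Dose 1 (460 mg at t=0 h): 460·exp(−0.04332·34) = 105.455 mg/L
Dose 2 (370 mg at t=9 h): 370·exp(−0.04332·25) = 125.269 mg/L
Dose 3 (15 mg at t=18 h): 15·exp(−0.04332·16) = 7.500 mg/L
Dose 4 (360 mg at t=27 h): 360·exp(−0.04332·7) = 265.829 mg/L
C(34) = 105.455 + 125.269 + 7.500 + 265.829 = 504.053 mg/L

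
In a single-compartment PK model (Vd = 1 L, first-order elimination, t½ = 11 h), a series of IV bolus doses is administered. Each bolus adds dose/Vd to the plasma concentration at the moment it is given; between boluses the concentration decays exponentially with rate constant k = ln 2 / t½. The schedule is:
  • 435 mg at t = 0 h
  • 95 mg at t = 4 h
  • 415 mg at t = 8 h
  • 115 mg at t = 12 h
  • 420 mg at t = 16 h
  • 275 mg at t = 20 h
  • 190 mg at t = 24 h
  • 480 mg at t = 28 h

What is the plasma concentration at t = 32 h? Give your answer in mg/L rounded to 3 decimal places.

k = ln 2 / 11 = 0.06301 per h
Dose 1 (435 mg at t=0 h): 435·exp(−0.06301·32) = 57.912 mg/L
Dose 2 (95 mg at t=4 h): 95·exp(−0.06301·28) = 16.273 mg/L
Dose 3 (415 mg at t=8 h): 415·exp(−0.06301·24) = 91.465 mg/L
Dose 4 (115 mg at t=12 h): 115·exp(−0.06301·20) = 32.611 mg/L
Dose 5 (420 mg at t=16 h): 420·exp(−0.06301·16) = 153.245 mg/L
Dose 6 (275 mg at t=20 h): 275·exp(−0.06301·12) = 129.103 mg/L
Dose 7 (190 mg at t=24 h): 190·exp(−0.06301·8) = 114.768 mg/L
Dose 8 (480 mg at t=28 h): 480·exp(−0.06301·4) = 373.058 mg/L
C(32) = 57.912 + 16.273 + 91.465 + 32.611 + 153.245 + 129.103 + 114.768 + 373.058 = 968.436 mg/L

968.436 mg/L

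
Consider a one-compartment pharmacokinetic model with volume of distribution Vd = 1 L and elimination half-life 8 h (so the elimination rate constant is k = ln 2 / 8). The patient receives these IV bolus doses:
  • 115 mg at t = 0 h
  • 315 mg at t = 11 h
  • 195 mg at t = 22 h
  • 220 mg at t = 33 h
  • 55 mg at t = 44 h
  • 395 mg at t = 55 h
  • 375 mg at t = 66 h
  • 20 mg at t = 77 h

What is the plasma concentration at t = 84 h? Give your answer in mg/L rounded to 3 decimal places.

127.674 mg/L

k = ln 2 / 8 = 0.08664 per h
Dose 1 (115 mg at t=0 h): 115·exp(−0.08664·84) = 0.079 mg/L
Dose 2 (315 mg at t=11 h): 315·exp(−0.08664·73) = 0.564 mg/L
Dose 3 (195 mg at t=22 h): 195·exp(−0.08664·62) = 0.906 mg/L
Dose 4 (220 mg at t=33 h): 220·exp(−0.08664·51) = 2.651 mg/L
Dose 5 (55 mg at t=44 h): 55·exp(−0.08664·40) = 1.719 mg/L
Dose 6 (395 mg at t=55 h): 395·exp(−0.08664·29) = 32.016 mg/L
Dose 7 (375 mg at t=66 h): 375·exp(−0.08664·18) = 78.834 mg/L
Dose 8 (20 mg at t=77 h): 20·exp(−0.08664·7) = 10.905 mg/L
C(84) = 0.079 + 0.564 + 0.906 + 2.651 + 1.719 + 32.016 + 78.834 + 10.905 = 127.674 mg/L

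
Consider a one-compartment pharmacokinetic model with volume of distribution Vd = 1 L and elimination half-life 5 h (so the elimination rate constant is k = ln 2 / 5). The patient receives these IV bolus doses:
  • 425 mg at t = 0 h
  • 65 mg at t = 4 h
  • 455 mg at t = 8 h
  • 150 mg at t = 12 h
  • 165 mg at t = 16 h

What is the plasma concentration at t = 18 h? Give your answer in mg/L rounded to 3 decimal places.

k = ln 2 / 5 = 0.13863 per h
Dose 1 (425 mg at t=0 h): 425·exp(−0.13863·18) = 35.049 mg/L
Dose 2 (65 mg at t=4 h): 65·exp(−0.13863·14) = 9.333 mg/L
Dose 3 (455 mg at t=8 h): 455·exp(−0.13863·10) = 113.750 mg/L
Dose 4 (150 mg at t=12 h): 150·exp(−0.13863·6) = 65.291 mg/L
Dose 5 (165 mg at t=16 h): 165·exp(−0.13863·2) = 125.047 mg/L
C(18) = 35.049 + 9.333 + 113.750 + 65.291 + 125.047 = 348.471 mg/L

348.471 mg/L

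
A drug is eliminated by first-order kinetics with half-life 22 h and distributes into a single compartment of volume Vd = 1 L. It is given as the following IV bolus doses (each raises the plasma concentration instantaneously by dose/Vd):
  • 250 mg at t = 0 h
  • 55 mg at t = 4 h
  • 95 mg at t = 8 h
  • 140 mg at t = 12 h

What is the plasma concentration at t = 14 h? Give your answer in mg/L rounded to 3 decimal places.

k = ln 2 / 22 = 0.03151 per h
Dose 1 (250 mg at t=0 h): 250·exp(−0.03151·14) = 160.833 mg/L
Dose 2 (55 mg at t=4 h): 55·exp(−0.03151·10) = 40.136 mg/L
Dose 3 (95 mg at t=8 h): 95·exp(−0.03151·6) = 78.637 mg/L
Dose 4 (140 mg at t=12 h): 140·exp(−0.03151·2) = 131.450 mg/L
C(14) = 160.833 + 40.136 + 78.637 + 131.450 = 411.056 mg/L

411.056 mg/L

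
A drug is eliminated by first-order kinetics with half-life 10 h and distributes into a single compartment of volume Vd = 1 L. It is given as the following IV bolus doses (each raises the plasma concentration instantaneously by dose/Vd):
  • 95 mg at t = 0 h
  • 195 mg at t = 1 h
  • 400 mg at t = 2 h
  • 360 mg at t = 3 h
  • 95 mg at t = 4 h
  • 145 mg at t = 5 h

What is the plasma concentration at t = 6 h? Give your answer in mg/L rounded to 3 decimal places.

1014.109 mg/L

k = ln 2 / 10 = 0.06931 per h
Dose 1 (95 mg at t=0 h): 95·exp(−0.06931·6) = 62.677 mg/L
Dose 2 (195 mg at t=1 h): 195·exp(−0.06931·5) = 137.886 mg/L
Dose 3 (400 mg at t=2 h): 400·exp(−0.06931·4) = 303.143 mg/L
Dose 4 (360 mg at t=3 h): 360·exp(−0.06931·3) = 292.411 mg/L
Dose 5 (95 mg at t=4 h): 95·exp(−0.06931·2) = 82.702 mg/L
Dose 6 (145 mg at t=5 h): 145·exp(−0.06931·1) = 135.290 mg/L
C(6) = 62.677 + 137.886 + 303.143 + 292.411 + 82.702 + 135.290 = 1014.109 mg/L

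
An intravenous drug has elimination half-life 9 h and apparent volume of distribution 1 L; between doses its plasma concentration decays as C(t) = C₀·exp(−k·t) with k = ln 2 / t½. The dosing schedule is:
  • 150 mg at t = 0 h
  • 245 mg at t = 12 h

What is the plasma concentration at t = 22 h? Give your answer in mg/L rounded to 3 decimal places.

k = ln 2 / 9 = 0.07702 per h
Dose 1 (150 mg at t=0 h): 150·exp(−0.07702·22) = 27.558 mg/L
Dose 2 (245 mg at t=12 h): 245·exp(−0.07702·10) = 113.420 mg/L
C(22) = 27.558 + 113.420 = 140.977 mg/L

140.977 mg/L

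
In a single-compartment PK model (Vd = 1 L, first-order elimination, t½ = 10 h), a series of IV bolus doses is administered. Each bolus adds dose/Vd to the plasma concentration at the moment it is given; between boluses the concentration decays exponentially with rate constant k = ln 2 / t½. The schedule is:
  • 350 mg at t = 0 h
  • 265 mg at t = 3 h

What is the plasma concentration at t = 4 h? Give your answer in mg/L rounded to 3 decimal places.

k = ln 2 / 10 = 0.06931 per h
Dose 1 (350 mg at t=0 h): 350·exp(−0.06931·4) = 265.250 mg/L
Dose 2 (265 mg at t=3 h): 265·exp(−0.06931·1) = 247.254 mg/L
C(4) = 265.250 + 247.254 = 512.504 mg/L

512.504 mg/L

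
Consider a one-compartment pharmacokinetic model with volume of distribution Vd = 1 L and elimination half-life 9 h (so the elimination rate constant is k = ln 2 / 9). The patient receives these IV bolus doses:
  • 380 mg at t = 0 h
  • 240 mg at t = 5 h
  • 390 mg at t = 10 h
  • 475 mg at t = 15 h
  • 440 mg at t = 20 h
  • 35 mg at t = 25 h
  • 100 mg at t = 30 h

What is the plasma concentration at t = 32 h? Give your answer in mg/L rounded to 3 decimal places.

542.978 mg/L

k = ln 2 / 9 = 0.07702 per h
Dose 1 (380 mg at t=0 h): 380·exp(−0.07702·32) = 32.319 mg/L
Dose 2 (240 mg at t=5 h): 240·exp(−0.07702·27) = 30.000 mg/L
Dose 3 (390 mg at t=10 h): 390·exp(−0.07702·22) = 71.650 mg/L
Dose 4 (475 mg at t=15 h): 475·exp(−0.07702·17) = 128.257 mg/L
Dose 5 (440 mg at t=20 h): 440·exp(−0.07702·12) = 174.614 mg/L
Dose 6 (35 mg at t=25 h): 35·exp(−0.07702·7) = 20.414 mg/L
Dose 7 (100 mg at t=30 h): 100·exp(−0.07702·2) = 85.724 mg/L
C(32) = 32.319 + 30.000 + 71.650 + 128.257 + 174.614 + 20.414 + 85.724 = 542.978 mg/L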